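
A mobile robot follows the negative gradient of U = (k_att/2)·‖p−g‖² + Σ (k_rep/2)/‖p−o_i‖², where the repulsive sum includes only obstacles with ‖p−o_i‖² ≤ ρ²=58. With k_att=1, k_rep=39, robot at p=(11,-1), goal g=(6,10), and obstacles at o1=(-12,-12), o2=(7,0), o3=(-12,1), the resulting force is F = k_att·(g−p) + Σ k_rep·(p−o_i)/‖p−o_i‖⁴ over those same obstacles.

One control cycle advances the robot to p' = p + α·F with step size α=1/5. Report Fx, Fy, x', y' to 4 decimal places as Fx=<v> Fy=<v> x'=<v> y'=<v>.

F_att = 1·(g−p) = 1·(-5,11) = (-5.0000,11.0000)
o1: d²=650 > ρ²=58 → inactive
o2: d²=17 ≤ ρ²=58; F_rep = 39·(4,-1)/17² = (0.5398,-0.1349)
o3: d²=533 > ρ²=58 → inactive
F = F_att + ΣF_rep = (-4.4602,10.8651)
p' = p + 1/5·F = (10.1080,1.1730)

Fx=-4.4602 Fy=10.8651 x'=10.1080 y'=1.1730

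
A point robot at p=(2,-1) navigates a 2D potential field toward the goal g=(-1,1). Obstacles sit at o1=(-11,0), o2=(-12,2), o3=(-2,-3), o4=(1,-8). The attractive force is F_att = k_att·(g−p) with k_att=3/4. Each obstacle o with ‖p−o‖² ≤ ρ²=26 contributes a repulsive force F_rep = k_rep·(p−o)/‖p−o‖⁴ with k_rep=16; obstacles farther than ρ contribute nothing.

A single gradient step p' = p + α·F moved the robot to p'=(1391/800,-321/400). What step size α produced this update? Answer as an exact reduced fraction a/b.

F_att = 3/4·(g−p) = 3/4·(-3,2) = (-2.2500,1.5000)
o1: d²=170 > ρ²=26 → inactive
o2: d²=205 > ρ²=26 → inactive
o3: d²=20 ≤ ρ²=26; F_rep = 16·(4,2)/20² = (0.1600,0.0800)
o4: d²=50 > ρ²=26 → inactive
F = F_att + ΣF_rep = (-2.0900,1.5800)
Δp = p'−p = (-0.2612,0.1975); α = Δx/Fx = (-209/800) / (-209/100) = 1/8
check: Δy/Fy = (79/400) / (79/50) = 1/8 ✓

α = 1/8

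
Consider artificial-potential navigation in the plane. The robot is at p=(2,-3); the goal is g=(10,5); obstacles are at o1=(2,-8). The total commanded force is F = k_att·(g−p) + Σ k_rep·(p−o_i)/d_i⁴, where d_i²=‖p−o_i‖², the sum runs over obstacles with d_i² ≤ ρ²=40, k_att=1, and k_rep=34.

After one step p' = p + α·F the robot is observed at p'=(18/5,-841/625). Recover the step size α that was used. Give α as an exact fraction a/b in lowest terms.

α = 1/5

F_att = 1·(g−p) = 1·(8,8) = (8.0000,8.0000)
o1: d²=25 ≤ ρ²=40; F_rep = 34·(0,5)/25² = (0.0000,0.2720)
F = F_att + ΣF_rep = (8.0000,8.2720)
Δp = p'−p = (1.6000,1.6544); α = Δx/Fx = (8/5) / (8) = 1/5
check: Δy/Fy = (1034/625) / (1034/125) = 1/5 ✓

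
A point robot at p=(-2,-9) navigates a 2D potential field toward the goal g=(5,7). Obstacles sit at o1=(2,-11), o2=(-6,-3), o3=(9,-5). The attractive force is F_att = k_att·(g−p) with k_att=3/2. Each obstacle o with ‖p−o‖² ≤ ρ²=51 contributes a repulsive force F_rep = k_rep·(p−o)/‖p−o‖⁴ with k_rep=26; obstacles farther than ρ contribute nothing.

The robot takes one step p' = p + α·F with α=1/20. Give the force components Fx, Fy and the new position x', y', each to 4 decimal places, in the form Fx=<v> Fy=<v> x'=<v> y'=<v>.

Fx=10.2400 Fy=24.1300 x'=-1.4880 y'=-7.7935

F_att = 3/2·(g−p) = 3/2·(7,16) = (10.5000,24.0000)
o1: d²=20 ≤ ρ²=51; F_rep = 26·(-4,2)/20² = (-0.2600,0.1300)
o2: d²=52 > ρ²=51 → inactive
o3: d²=137 > ρ²=51 → inactive
F = F_att + ΣF_rep = (10.2400,24.1300)
p' = p + 1/20·F = (-1.4880,-7.7935)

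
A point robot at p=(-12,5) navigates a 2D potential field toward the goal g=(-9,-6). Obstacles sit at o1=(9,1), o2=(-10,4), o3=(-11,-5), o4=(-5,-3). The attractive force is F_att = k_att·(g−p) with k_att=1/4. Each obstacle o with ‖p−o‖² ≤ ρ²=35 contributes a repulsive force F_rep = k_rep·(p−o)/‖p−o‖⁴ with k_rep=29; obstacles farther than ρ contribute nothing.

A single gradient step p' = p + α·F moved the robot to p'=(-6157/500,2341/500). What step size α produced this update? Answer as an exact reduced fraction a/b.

F_att = 1/4·(g−p) = 1/4·(3,-11) = (0.7500,-2.7500)
o1: d²=457 > ρ²=35 → inactive
o2: d²=5 ≤ ρ²=35; F_rep = 29·(-2,1)/5² = (-2.3200,1.1600)
o3: d²=101 > ρ²=35 → inactive
o4: d²=113 > ρ²=35 → inactive
F = F_att + ΣF_rep = (-1.5700,-1.5900)
Δp = p'−p = (-0.3140,-0.3180); α = Δx/Fx = (-157/500) / (-157/100) = 1/5
check: Δy/Fy = (-159/500) / (-159/100) = 1/5 ✓

α = 1/5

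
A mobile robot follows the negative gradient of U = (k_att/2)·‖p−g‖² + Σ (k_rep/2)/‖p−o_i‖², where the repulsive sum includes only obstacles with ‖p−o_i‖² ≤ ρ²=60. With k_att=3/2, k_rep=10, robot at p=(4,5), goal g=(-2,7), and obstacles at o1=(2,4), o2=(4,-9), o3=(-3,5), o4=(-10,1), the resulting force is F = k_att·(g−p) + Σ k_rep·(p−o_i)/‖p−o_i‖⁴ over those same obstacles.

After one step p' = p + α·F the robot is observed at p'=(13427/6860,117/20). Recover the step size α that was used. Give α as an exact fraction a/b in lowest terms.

F_att = 3/2·(g−p) = 3/2·(-6,2) = (-9.0000,3.0000)
o1: d²=5 ≤ ρ²=60; F_rep = 10·(2,1)/5² = (0.8000,0.4000)
o2: d²=196 > ρ²=60 → inactive
o3: d²=49 ≤ ρ²=60; F_rep = 10·(7,0)/49² = (0.0292,0.0000)
o4: d²=212 > ρ²=60 → inactive
F = F_att + ΣF_rep = (-8.1708,3.4000)
Δp = p'−p = (-2.0427,0.8500); α = Δx/Fx = (-14013/6860) / (-14013/1715) = 1/4
check: Δy/Fy = (17/20) / (17/5) = 1/4 ✓

α = 1/4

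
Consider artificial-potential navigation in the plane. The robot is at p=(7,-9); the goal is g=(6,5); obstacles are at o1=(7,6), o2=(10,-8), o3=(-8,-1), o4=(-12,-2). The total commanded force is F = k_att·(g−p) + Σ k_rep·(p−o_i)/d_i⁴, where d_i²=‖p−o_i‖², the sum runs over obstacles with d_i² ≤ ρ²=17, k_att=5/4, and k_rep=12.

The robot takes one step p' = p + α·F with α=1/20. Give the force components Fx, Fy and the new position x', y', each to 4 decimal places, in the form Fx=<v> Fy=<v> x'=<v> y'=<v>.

F_att = 5/4·(g−p) = 5/4·(-1,14) = (-1.2500,17.5000)
o1: d²=225 > ρ²=17 → inactive
o2: d²=10 ≤ ρ²=17; F_rep = 12·(-3,-1)/10² = (-0.3600,-0.1200)
o3: d²=289 > ρ²=17 → inactive
o4: d²=410 > ρ²=17 → inactive
F = F_att + ΣF_rep = (-1.6100,17.3800)
p' = p + 1/20·F = (6.9195,-8.1310)

Fx=-1.6100 Fy=17.3800 x'=6.9195 y'=-8.1310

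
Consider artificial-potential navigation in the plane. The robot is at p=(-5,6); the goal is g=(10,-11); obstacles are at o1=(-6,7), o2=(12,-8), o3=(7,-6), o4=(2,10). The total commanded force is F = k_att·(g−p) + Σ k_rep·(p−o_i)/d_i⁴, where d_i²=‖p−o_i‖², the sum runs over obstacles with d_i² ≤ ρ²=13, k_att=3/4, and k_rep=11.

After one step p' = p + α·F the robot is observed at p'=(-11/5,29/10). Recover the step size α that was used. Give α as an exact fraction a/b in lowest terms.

F_att = 3/4·(g−p) = 3/4·(15,-17) = (11.2500,-12.7500)
o1: d²=2 ≤ ρ²=13; F_rep = 11·(1,-1)/2² = (2.7500,-2.7500)
o2: d²=485 > ρ²=13 → inactive
o3: d²=288 > ρ²=13 → inactive
o4: d²=65 > ρ²=13 → inactive
F = F_att + ΣF_rep = (14.0000,-15.5000)
Δp = p'−p = (2.8000,-3.1000); α = Δx/Fx = (14/5) / (14) = 1/5
check: Δy/Fy = (-31/10) / (-31/2) = 1/5 ✓

α = 1/5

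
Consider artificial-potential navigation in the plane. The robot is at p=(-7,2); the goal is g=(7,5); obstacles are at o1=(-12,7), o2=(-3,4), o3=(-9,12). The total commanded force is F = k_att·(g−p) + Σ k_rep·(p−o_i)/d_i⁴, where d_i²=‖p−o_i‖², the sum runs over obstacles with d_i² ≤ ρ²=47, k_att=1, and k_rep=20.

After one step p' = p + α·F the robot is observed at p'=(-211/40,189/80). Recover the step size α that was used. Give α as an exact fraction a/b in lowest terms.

F_att = 1·(g−p) = 1·(14,3) = (14.0000,3.0000)
o1: d²=50 > ρ²=47 → inactive
o2: d²=20 ≤ ρ²=47; F_rep = 20·(-4,-2)/20² = (-0.2000,-0.1000)
o3: d²=104 > ρ²=47 → inactive
F = F_att + ΣF_rep = (13.8000,2.9000)
Δp = p'−p = (1.7250,0.3625); α = Δx/Fx = (69/40) / (69/5) = 1/8
check: Δy/Fy = (29/80) / (29/10) = 1/8 ✓

α = 1/8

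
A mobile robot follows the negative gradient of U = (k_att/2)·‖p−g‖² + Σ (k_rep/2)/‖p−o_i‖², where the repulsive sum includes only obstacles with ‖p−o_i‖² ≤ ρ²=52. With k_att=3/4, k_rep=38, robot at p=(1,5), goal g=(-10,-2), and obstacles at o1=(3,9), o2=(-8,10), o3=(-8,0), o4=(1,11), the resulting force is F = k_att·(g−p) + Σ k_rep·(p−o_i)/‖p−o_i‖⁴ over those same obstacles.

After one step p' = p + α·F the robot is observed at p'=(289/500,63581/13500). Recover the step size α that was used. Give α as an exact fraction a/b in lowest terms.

α = 1/20

F_att = 3/4·(g−p) = 3/4·(-11,-7) = (-8.2500,-5.2500)
o1: d²=20 ≤ ρ²=52; F_rep = 38·(-2,-4)/20² = (-0.1900,-0.3800)
o2: d²=106 > ρ²=52 → inactive
o3: d²=106 > ρ²=52 → inactive
o4: d²=36 ≤ ρ²=52; F_rep = 38·(0,-6)/36² = (0.0000,-0.1759)
F = F_att + ΣF_rep = (-8.4400,-5.8059)
Δp = p'−p = (-0.4220,-0.2903); α = Δx/Fx = (-211/500) / (-211/25) = 1/20
check: Δy/Fy = (-3919/13500) / (-3919/675) = 1/20 ✓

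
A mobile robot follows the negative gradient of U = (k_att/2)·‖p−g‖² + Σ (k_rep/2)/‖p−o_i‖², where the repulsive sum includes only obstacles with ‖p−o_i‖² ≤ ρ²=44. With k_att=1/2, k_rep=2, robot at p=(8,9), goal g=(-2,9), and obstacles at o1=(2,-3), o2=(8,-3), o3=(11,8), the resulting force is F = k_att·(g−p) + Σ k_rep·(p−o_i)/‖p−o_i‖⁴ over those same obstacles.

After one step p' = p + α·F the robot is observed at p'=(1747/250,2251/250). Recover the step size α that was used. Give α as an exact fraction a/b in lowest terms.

α = 1/5

F_att = 1/2·(g−p) = 1/2·(-10,0) = (-5.0000,0.0000)
o1: d²=180 > ρ²=44 → inactive
o2: d²=144 > ρ²=44 → inactive
o3: d²=10 ≤ ρ²=44; F_rep = 2·(-3,1)/10² = (-0.0600,0.0200)
F = F_att + ΣF_rep = (-5.0600,0.0200)
Δp = p'−p = (-1.0120,0.0040); α = Δx/Fx = (-253/250) / (-253/50) = 1/5
check: Δy/Fy = (1/250) / (1/50) = 1/5 ✓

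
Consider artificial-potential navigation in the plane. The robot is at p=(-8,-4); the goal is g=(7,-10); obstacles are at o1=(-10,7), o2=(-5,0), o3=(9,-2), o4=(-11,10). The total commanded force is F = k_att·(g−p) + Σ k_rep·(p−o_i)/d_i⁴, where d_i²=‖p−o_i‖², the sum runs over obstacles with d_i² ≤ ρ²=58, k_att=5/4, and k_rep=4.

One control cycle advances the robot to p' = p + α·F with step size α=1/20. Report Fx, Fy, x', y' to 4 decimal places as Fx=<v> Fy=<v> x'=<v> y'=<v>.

F_att = 5/4·(g−p) = 5/4·(15,-6) = (18.7500,-7.5000)
o1: d²=125 > ρ²=58 → inactive
o2: d²=25 ≤ ρ²=58; F_rep = 4·(-3,-4)/25² = (-0.0192,-0.0256)
o3: d²=293 > ρ²=58 → inactive
o4: d²=205 > ρ²=58 → inactive
F = F_att + ΣF_rep = (18.7308,-7.5256)
p' = p + 1/20·F = (-7.0635,-4.3763)

Fx=18.7308 Fy=-7.5256 x'=-7.0635 y'=-4.3763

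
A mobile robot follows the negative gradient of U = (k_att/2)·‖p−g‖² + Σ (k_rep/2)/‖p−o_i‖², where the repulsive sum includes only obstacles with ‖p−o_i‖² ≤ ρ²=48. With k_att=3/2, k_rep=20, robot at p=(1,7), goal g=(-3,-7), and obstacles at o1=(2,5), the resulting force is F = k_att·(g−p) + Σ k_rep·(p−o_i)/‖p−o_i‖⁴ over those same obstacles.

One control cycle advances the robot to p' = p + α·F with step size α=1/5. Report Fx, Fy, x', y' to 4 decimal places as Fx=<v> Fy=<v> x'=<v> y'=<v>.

Fx=-6.8000 Fy=-19.4000 x'=-0.3600 y'=3.1200

F_att = 3/2·(g−p) = 3/2·(-4,-14) = (-6.0000,-21.0000)
o1: d²=5 ≤ ρ²=48; F_rep = 20·(-1,2)/5² = (-0.8000,1.6000)
F = F_att + ΣF_rep = (-6.8000,-19.4000)
p' = p + 1/5·F = (-0.3600,3.1200)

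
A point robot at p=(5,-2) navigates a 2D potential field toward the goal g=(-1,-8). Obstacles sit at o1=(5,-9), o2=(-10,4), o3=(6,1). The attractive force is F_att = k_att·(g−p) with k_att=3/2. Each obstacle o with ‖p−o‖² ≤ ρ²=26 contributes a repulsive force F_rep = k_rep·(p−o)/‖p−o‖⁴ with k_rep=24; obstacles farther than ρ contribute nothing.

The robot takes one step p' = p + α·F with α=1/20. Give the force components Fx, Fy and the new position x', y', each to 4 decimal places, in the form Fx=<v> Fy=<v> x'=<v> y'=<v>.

Fx=-9.2400 Fy=-9.7200 x'=4.5380 y'=-2.4860

F_att = 3/2·(g−p) = 3/2·(-6,-6) = (-9.0000,-9.0000)
o1: d²=49 > ρ²=26 → inactive
o2: d²=261 > ρ²=26 → inactive
o3: d²=10 ≤ ρ²=26; F_rep = 24·(-1,-3)/10² = (-0.2400,-0.7200)
F = F_att + ΣF_rep = (-9.2400,-9.7200)
p' = p + 1/20·F = (4.5380,-2.4860)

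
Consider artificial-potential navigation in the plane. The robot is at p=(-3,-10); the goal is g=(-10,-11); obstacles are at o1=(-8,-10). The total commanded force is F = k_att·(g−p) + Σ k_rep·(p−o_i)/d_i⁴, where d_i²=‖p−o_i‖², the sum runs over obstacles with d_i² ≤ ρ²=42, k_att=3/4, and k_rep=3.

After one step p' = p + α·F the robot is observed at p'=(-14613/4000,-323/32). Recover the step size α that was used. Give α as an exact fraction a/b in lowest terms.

α = 1/8

F_att = 3/4·(g−p) = 3/4·(-7,-1) = (-5.2500,-0.7500)
o1: d²=25 ≤ ρ²=42; F_rep = 3·(5,0)/25² = (0.0240,0.0000)
F = F_att + ΣF_rep = (-5.2260,-0.7500)
Δp = p'−p = (-0.6532,-0.0938); α = Δx/Fx = (-2613/4000) / (-2613/500) = 1/8
check: Δy/Fy = (-3/32) / (-3/4) = 1/8 ✓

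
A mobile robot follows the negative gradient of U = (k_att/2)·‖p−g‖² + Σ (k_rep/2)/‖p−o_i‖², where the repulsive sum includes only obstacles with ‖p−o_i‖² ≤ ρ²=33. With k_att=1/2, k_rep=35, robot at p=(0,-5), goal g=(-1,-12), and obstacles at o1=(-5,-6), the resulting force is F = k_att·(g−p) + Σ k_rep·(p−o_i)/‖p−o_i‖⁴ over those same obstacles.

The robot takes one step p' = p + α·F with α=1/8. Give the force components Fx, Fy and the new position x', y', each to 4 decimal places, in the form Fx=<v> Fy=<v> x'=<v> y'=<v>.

Fx=-0.2411 Fy=-3.4482 x'=-0.0301 y'=-5.4310

F_att = 1/2·(g−p) = 1/2·(-1,-7) = (-0.5000,-3.5000)
o1: d²=26 ≤ ρ²=33; F_rep = 35·(5,1)/26² = (0.2589,0.0518)
F = F_att + ΣF_rep = (-0.2411,-3.4482)
p' = p + 1/8·F = (-0.0301,-5.4310)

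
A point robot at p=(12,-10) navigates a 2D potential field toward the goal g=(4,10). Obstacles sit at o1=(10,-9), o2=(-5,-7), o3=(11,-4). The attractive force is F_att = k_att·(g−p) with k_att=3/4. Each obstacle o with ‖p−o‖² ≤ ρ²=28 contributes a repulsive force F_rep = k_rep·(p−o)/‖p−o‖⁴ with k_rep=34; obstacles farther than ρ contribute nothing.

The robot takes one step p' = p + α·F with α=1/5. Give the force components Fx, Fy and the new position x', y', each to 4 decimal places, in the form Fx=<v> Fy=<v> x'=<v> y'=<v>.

F_att = 3/4·(g−p) = 3/4·(-8,20) = (-6.0000,15.0000)
o1: d²=5 ≤ ρ²=28; F_rep = 34·(2,-1)/5² = (2.7200,-1.3600)
o2: d²=298 > ρ²=28 → inactive
o3: d²=37 > ρ²=28 → inactive
F = F_att + ΣF_rep = (-3.2800,13.6400)
p' = p + 1/5·F = (11.3440,-7.2720)

Fx=-3.2800 Fy=13.6400 x'=11.3440 y'=-7.2720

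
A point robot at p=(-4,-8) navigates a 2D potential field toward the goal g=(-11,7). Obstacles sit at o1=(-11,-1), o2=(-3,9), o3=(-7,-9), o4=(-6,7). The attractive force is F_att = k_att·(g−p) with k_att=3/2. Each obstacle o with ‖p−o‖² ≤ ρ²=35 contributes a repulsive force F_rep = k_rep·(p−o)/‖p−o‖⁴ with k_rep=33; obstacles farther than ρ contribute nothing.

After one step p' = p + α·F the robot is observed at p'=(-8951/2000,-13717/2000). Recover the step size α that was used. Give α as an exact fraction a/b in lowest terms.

F_att = 3/2·(g−p) = 3/2·(-7,15) = (-10.5000,22.5000)
o1: d²=98 > ρ²=35 → inactive
o2: d²=290 > ρ²=35 → inactive
o3: d²=10 ≤ ρ²=35; F_rep = 33·(3,1)/10² = (0.9900,0.3300)
o4: d²=229 > ρ²=35 → inactive
F = F_att + ΣF_rep = (-9.5100,22.8300)
Δp = p'−p = (-0.4755,1.1415); α = Δx/Fx = (-951/2000) / (-951/100) = 1/20
check: Δy/Fy = (2283/2000) / (2283/100) = 1/20 ✓

α = 1/20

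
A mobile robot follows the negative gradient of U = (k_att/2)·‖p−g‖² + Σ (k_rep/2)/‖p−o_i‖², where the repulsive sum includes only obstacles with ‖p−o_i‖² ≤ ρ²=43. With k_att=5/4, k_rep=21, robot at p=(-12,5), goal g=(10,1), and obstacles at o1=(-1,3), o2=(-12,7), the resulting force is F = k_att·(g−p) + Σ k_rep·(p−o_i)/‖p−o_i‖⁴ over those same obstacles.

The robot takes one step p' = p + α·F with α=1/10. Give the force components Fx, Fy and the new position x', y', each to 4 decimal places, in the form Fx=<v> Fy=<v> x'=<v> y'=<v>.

Fx=27.5000 Fy=-7.6250 x'=-9.2500 y'=4.2375

F_att = 5/4·(g−p) = 5/4·(22,-4) = (27.5000,-5.0000)
o1: d²=125 > ρ²=43 → inactive
o2: d²=4 ≤ ρ²=43; F_rep = 21·(0,-2)/4² = (0.0000,-2.6250)
F = F_att + ΣF_rep = (27.5000,-7.6250)
p' = p + 1/10·F = (-9.2500,4.2375)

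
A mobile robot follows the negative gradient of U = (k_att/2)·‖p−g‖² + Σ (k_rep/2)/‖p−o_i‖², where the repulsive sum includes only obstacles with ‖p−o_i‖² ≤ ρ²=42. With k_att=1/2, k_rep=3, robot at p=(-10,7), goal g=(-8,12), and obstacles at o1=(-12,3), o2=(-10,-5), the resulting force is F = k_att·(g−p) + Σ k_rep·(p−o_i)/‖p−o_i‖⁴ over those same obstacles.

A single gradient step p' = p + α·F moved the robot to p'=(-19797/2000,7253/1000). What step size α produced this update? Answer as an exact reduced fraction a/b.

α = 1/10

F_att = 1/2·(g−p) = 1/2·(2,5) = (1.0000,2.5000)
o1: d²=20 ≤ ρ²=42; F_rep = 3·(2,4)/20² = (0.0150,0.0300)
o2: d²=144 > ρ²=42 → inactive
F = F_att + ΣF_rep = (1.0150,2.5300)
Δp = p'−p = (0.1015,0.2530); α = Δx/Fx = (203/2000) / (203/200) = 1/10
check: Δy/Fy = (253/1000) / (253/100) = 1/10 ✓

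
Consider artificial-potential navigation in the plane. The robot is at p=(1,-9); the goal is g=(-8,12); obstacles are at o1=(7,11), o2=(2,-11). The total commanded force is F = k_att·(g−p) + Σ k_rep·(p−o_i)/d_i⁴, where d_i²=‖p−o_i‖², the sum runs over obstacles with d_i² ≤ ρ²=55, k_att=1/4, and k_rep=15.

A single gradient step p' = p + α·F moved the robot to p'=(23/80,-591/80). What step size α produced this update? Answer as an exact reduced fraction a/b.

α = 1/4

F_att = 1/4·(g−p) = 1/4·(-9,21) = (-2.2500,5.2500)
o1: d²=436 > ρ²=55 → inactive
o2: d²=5 ≤ ρ²=55; F_rep = 15·(-1,2)/5² = (-0.6000,1.2000)
F = F_att + ΣF_rep = (-2.8500,6.4500)
Δp = p'−p = (-0.7125,1.6125); α = Δx/Fx = (-57/80) / (-57/20) = 1/4
check: Δy/Fy = (129/80) / (129/20) = 1/4 ✓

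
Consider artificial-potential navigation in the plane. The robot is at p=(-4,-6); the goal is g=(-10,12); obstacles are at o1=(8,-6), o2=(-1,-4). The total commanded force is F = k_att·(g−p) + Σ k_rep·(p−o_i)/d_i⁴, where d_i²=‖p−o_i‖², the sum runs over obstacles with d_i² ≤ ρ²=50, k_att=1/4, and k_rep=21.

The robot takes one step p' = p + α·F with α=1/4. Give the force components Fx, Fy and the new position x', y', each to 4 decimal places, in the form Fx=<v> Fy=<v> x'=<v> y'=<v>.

Fx=-1.8728 Fy=4.2515 x'=-4.4682 y'=-4.9371

F_att = 1/4·(g−p) = 1/4·(-6,18) = (-1.5000,4.5000)
o1: d²=144 > ρ²=50 → inactive
o2: d²=13 ≤ ρ²=50; F_rep = 21·(-3,-2)/13² = (-0.3728,-0.2485)
F = F_att + ΣF_rep = (-1.8728,4.2515)
p' = p + 1/4·F = (-4.4682,-4.9371)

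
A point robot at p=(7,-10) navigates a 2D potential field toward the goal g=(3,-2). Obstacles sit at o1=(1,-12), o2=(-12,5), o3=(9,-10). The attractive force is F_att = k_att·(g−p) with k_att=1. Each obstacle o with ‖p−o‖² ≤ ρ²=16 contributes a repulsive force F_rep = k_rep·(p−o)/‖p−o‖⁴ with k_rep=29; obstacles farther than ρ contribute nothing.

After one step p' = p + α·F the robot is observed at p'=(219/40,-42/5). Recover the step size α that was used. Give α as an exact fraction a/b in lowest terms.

F_att = 1·(g−p) = 1·(-4,8) = (-4.0000,8.0000)
o1: d²=40 > ρ²=16 → inactive
o2: d²=586 > ρ²=16 → inactive
o3: d²=4 ≤ ρ²=16; F_rep = 29·(-2,0)/4² = (-3.6250,0.0000)
F = F_att + ΣF_rep = (-7.6250,8.0000)
Δp = p'−p = (-1.5250,1.6000); α = Δx/Fx = (-61/40) / (-61/8) = 1/5
check: Δy/Fy = (8/5) / (8) = 1/5 ✓

α = 1/5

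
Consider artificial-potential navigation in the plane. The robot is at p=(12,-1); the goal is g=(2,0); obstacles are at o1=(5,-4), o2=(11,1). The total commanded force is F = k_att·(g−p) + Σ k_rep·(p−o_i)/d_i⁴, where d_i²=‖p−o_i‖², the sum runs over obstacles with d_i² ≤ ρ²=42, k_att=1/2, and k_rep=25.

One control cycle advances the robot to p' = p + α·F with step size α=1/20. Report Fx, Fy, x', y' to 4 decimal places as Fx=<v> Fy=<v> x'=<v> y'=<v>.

Fx=-4.0000 Fy=-1.5000 x'=11.8000 y'=-1.0750

F_att = 1/2·(g−p) = 1/2·(-10,1) = (-5.0000,0.5000)
o1: d²=58 > ρ²=42 → inactive
o2: d²=5 ≤ ρ²=42; F_rep = 25·(1,-2)/5² = (1.0000,-2.0000)
F = F_att + ΣF_rep = (-4.0000,-1.5000)
p' = p + 1/20·F = (11.8000,-1.0750)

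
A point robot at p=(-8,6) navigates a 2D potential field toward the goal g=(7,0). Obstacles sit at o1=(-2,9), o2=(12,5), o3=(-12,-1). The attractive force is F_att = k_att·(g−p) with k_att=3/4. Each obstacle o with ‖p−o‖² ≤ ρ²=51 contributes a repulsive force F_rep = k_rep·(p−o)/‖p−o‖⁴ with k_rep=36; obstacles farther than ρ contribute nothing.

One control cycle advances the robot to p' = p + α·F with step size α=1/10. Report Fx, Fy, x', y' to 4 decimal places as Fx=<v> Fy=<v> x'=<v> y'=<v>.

F_att = 3/4·(g−p) = 3/4·(15,-6) = (11.2500,-4.5000)
o1: d²=45 ≤ ρ²=51; F_rep = 36·(-6,-3)/45² = (-0.1067,-0.0533)
o2: d²=401 > ρ²=51 → inactive
o3: d²=65 > ρ²=51 → inactive
F = F_att + ΣF_rep = (11.1433,-4.5533)
p' = p + 1/10·F = (-6.8857,5.5447)

Fx=11.1433 Fy=-4.5533 x'=-6.8857 y'=5.5447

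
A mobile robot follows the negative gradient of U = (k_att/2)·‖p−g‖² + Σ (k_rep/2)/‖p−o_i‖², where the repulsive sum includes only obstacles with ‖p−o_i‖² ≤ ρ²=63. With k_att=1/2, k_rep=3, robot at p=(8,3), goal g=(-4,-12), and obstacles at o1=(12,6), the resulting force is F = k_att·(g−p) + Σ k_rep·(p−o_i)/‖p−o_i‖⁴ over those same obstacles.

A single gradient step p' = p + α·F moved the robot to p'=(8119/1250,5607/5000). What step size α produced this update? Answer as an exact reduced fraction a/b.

F_att = 1/2·(g−p) = 1/2·(-12,-15) = (-6.0000,-7.5000)
o1: d²=25 ≤ ρ²=63; F_rep = 3·(-4,-3)/25² = (-0.0192,-0.0144)
F = F_att + ΣF_rep = (-6.0192,-7.5144)
Δp = p'−p = (-1.5048,-1.8786); α = Δx/Fx = (-1881/1250) / (-3762/625) = 1/4
check: Δy/Fy = (-9393/5000) / (-9393/1250) = 1/4 ✓

α = 1/4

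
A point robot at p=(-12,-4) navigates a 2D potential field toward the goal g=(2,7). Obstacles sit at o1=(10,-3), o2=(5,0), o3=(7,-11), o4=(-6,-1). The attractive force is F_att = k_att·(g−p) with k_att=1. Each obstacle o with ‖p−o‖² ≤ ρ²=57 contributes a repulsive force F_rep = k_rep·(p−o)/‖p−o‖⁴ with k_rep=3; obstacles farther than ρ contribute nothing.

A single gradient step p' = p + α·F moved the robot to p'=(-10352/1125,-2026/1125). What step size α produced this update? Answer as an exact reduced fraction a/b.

α = 1/5

F_att = 1·(g−p) = 1·(14,11) = (14.0000,11.0000)
o1: d²=485 > ρ²=57 → inactive
o2: d²=305 > ρ²=57 → inactive
o3: d²=410 > ρ²=57 → inactive
o4: d²=45 ≤ ρ²=57; F_rep = 3·(-6,-3)/45² = (-0.0089,-0.0044)
F = F_att + ΣF_rep = (13.9911,10.9956)
Δp = p'−p = (2.7982,2.1991); α = Δx/Fx = (3148/1125) / (3148/225) = 1/5
check: Δy/Fy = (2474/1125) / (2474/225) = 1/5 ✓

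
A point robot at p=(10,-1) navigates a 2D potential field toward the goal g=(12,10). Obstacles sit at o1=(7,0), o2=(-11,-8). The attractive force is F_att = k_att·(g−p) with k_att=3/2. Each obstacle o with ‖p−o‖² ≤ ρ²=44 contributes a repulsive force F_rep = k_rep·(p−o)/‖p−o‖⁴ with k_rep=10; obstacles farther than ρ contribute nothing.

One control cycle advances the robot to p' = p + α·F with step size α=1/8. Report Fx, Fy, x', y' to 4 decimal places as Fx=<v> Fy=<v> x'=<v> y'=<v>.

F_att = 3/2·(g−p) = 3/2·(2,11) = (3.0000,16.5000)
o1: d²=10 ≤ ρ²=44; F_rep = 10·(3,-1)/10² = (0.3000,-0.1000)
o2: d²=490 > ρ²=44 → inactive
F = F_att + ΣF_rep = (3.3000,16.4000)
p' = p + 1/8·F = (10.4125,1.0500)

Fx=3.3000 Fy=16.4000 x'=10.4125 y'=1.0500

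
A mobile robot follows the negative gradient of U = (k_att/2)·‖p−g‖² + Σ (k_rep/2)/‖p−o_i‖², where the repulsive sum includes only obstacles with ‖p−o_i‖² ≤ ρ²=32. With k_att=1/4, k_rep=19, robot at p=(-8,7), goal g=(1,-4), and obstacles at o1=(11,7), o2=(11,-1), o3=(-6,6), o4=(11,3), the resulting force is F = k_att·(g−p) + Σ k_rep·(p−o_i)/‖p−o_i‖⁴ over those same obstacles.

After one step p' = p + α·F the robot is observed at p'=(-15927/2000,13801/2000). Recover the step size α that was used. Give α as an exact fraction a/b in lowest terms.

F_att = 1/4·(g−p) = 1/4·(9,-11) = (2.2500,-2.7500)
o1: d²=361 > ρ²=32 → inactive
o2: d²=425 > ρ²=32 → inactive
o3: d²=5 ≤ ρ²=32; F_rep = 19·(-2,1)/5² = (-1.5200,0.7600)
o4: d²=377 > ρ²=32 → inactive
F = F_att + ΣF_rep = (0.7300,-1.9900)
Δp = p'−p = (0.0365,-0.0995); α = Δx/Fx = (73/2000) / (73/100) = 1/20
check: Δy/Fy = (-199/2000) / (-199/100) = 1/20 ✓

α = 1/20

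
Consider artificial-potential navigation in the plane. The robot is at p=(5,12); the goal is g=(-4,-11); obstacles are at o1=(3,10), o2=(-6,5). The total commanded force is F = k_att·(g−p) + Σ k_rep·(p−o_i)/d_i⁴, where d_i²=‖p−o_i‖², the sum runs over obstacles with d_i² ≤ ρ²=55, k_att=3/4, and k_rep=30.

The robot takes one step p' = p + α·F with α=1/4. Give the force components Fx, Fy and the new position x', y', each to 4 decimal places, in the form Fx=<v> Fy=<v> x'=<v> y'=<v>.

F_att = 3/4·(g−p) = 3/4·(-9,-23) = (-6.7500,-17.2500)
o1: d²=8 ≤ ρ²=55; F_rep = 30·(2,2)/8² = (0.9375,0.9375)
o2: d²=170 > ρ²=55 → inactive
F = F_att + ΣF_rep = (-5.8125,-16.3125)
p' = p + 1/4·F = (3.5469,7.9219)

Fx=-5.8125 Fy=-16.3125 x'=3.5469 y'=7.9219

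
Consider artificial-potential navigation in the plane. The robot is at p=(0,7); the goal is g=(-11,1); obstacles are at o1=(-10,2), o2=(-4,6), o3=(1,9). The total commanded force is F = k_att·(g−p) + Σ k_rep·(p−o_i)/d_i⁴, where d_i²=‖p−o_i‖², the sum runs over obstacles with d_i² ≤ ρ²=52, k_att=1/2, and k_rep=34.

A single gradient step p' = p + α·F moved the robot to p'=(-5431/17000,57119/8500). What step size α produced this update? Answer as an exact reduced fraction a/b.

F_att = 1/2·(g−p) = 1/2·(-11,-6) = (-5.5000,-3.0000)
o1: d²=125 > ρ²=52 → inactive
o2: d²=17 ≤ ρ²=52; F_rep = 34·(4,1)/17² = (0.4706,0.1176)
o3: d²=5 ≤ ρ²=52; F_rep = 34·(-1,-2)/5² = (-1.3600,-2.7200)
F = F_att + ΣF_rep = (-6.3894,-5.6024)
Δp = p'−p = (-0.3195,-0.2801); α = Δx/Fx = (-5431/17000) / (-5431/850) = 1/20
check: Δy/Fy = (-2381/8500) / (-2381/425) = 1/20 ✓

α = 1/20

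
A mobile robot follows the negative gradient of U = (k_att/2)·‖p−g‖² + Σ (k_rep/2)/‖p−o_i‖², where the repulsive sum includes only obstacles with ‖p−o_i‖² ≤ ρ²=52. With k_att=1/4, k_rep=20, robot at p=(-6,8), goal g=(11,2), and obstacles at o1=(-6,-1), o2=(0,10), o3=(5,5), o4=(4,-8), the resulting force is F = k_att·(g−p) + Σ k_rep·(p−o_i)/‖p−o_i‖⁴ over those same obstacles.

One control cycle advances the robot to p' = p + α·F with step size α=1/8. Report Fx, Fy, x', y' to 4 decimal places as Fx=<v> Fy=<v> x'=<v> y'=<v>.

Fx=4.1750 Fy=-1.5250 x'=-5.4781 y'=7.8094

F_att = 1/4·(g−p) = 1/4·(17,-6) = (4.2500,-1.5000)
o1: d²=81 > ρ²=52 → inactive
o2: d²=40 ≤ ρ²=52; F_rep = 20·(-6,-2)/40² = (-0.0750,-0.0250)
o3: d²=130 > ρ²=52 → inactive
o4: d²=356 > ρ²=52 → inactive
F = F_att + ΣF_rep = (4.1750,-1.5250)
p' = p + 1/8·F = (-5.4781,7.8094)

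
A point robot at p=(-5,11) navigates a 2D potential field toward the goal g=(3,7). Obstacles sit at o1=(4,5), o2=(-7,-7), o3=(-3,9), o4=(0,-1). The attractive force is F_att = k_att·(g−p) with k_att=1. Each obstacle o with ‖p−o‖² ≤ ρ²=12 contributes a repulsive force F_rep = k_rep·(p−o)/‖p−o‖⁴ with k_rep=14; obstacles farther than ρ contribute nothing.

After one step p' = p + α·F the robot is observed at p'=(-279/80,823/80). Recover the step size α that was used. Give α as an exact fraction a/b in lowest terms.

α = 1/5

F_att = 1·(g−p) = 1·(8,-4) = (8.0000,-4.0000)
o1: d²=117 > ρ²=12 → inactive
o2: d²=328 > ρ²=12 → inactive
o3: d²=8 ≤ ρ²=12; F_rep = 14·(-2,2)/8² = (-0.4375,0.4375)
o4: d²=169 > ρ²=12 → inactive
F = F_att + ΣF_rep = (7.5625,-3.5625)
Δp = p'−p = (1.5125,-0.7125); α = Δx/Fx = (121/80) / (121/16) = 1/5
check: Δy/Fy = (-57/80) / (-57/16) = 1/5 ✓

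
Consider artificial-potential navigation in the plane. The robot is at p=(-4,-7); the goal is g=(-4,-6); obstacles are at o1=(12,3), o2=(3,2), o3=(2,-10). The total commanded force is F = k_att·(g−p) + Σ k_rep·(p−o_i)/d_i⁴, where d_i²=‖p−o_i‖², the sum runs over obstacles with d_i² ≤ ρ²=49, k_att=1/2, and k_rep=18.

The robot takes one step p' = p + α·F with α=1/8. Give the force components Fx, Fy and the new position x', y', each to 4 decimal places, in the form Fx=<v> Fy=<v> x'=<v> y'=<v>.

Fx=-0.0533 Fy=0.5267 x'=-4.0067 y'=-6.9342

F_att = 1/2·(g−p) = 1/2·(0,1) = (0.0000,0.5000)
o1: d²=356 > ρ²=49 → inactive
o2: d²=130 > ρ²=49 → inactive
o3: d²=45 ≤ ρ²=49; F_rep = 18·(-6,3)/45² = (-0.0533,0.0267)
F = F_att + ΣF_rep = (-0.0533,0.5267)
p' = p + 1/8·F = (-4.0067,-6.9342)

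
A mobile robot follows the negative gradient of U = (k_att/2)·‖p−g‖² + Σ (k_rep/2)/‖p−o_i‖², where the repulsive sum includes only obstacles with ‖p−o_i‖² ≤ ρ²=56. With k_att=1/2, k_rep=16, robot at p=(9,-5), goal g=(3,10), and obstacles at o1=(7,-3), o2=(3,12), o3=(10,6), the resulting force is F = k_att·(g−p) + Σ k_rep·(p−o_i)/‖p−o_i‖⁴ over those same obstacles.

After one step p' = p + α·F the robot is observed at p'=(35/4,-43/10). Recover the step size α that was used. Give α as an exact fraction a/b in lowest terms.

α = 1/10

F_att = 1/2·(g−p) = 1/2·(-6,15) = (-3.0000,7.5000)
o1: d²=8 ≤ ρ²=56; F_rep = 16·(2,-2)/8² = (0.5000,-0.5000)
o2: d²=325 > ρ²=56 → inactive
o3: d²=122 > ρ²=56 → inactive
F = F_att + ΣF_rep = (-2.5000,7.0000)
Δp = p'−p = (-0.2500,0.7000); α = Δx/Fx = (-1/4) / (-5/2) = 1/10
check: Δy/Fy = (7/10) / (7) = 1/10 ✓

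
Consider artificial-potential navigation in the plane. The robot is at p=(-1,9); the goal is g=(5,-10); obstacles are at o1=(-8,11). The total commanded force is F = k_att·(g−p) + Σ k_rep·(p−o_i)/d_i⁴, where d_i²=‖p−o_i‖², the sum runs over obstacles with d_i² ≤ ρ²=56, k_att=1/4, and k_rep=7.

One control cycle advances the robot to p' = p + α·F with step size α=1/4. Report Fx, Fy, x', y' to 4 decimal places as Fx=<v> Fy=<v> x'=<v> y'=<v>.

F_att = 1/4·(g−p) = 1/4·(6,-19) = (1.5000,-4.7500)
o1: d²=53 ≤ ρ²=56; F_rep = 7·(7,-2)/53² = (0.0174,-0.0050)
F = F_att + ΣF_rep = (1.5174,-4.7550)
p' = p + 1/4·F = (-0.6206,7.8113)

Fx=1.5174 Fy=-4.7550 x'=-0.6206 y'=7.8113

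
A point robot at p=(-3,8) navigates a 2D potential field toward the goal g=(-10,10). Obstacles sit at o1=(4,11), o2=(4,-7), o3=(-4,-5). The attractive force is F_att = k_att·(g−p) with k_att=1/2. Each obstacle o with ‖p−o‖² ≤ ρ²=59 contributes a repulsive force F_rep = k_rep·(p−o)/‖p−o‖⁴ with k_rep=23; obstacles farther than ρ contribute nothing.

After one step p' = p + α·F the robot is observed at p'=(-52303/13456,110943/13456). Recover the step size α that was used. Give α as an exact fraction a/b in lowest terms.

F_att = 1/2·(g−p) = 1/2·(-7,2) = (-3.5000,1.0000)
o1: d²=58 ≤ ρ²=59; F_rep = 23·(-7,-3)/58² = (-0.0479,-0.0205)
o2: d²=274 > ρ²=59 → inactive
o3: d²=170 > ρ²=59 → inactive
F = F_att + ΣF_rep = (-3.5479,0.9795)
Δp = p'−p = (-0.8870,0.2449); α = Δx/Fx = (-11935/13456) / (-11935/3364) = 1/4
check: Δy/Fy = (3295/13456) / (3295/3364) = 1/4 ✓

α = 1/4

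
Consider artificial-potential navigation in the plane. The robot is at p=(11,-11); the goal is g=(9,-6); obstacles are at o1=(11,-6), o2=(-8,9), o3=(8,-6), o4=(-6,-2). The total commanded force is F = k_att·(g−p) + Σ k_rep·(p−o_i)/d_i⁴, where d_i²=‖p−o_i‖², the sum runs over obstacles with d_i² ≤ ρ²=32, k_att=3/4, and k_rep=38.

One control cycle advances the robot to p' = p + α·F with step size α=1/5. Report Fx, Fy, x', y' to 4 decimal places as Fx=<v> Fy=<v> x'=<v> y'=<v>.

F_att = 3/4·(g−p) = 3/4·(-2,5) = (-1.5000,3.7500)
o1: d²=25 ≤ ρ²=32; F_rep = 38·(0,-5)/25² = (0.0000,-0.3040)
o2: d²=761 > ρ²=32 → inactive
o3: d²=34 > ρ²=32 → inactive
o4: d²=370 > ρ²=32 → inactive
F = F_att + ΣF_rep = (-1.5000,3.4460)
p' = p + 1/5·F = (10.7000,-10.3108)

Fx=-1.5000 Fy=3.4460 x'=10.7000 y'=-10.3108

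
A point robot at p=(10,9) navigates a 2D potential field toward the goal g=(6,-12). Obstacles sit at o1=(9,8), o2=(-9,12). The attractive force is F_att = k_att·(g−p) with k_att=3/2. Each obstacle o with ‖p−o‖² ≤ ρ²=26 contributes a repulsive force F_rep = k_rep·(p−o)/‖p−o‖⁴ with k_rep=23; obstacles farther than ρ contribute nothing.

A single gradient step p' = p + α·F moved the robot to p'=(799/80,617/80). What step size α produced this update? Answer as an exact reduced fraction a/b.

α = 1/20

F_att = 3/2·(g−p) = 3/2·(-4,-21) = (-6.0000,-31.5000)
o1: d²=2 ≤ ρ²=26; F_rep = 23·(1,1)/2² = (5.7500,5.7500)
o2: d²=370 > ρ²=26 → inactive
F = F_att + ΣF_rep = (-0.2500,-25.7500)
Δp = p'−p = (-0.0125,-1.2875); α = Δx/Fx = (-1/80) / (-1/4) = 1/20
check: Δy/Fy = (-103/80) / (-103/4) = 1/20 ✓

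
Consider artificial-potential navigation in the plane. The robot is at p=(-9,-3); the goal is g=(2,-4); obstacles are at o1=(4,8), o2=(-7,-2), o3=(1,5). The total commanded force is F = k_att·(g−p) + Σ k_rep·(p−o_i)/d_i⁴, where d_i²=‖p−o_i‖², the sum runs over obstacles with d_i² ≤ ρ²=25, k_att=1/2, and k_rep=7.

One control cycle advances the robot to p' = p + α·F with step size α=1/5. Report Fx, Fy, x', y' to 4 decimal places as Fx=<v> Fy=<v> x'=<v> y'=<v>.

F_att = 1/2·(g−p) = 1/2·(11,-1) = (5.5000,-0.5000)
o1: d²=290 > ρ²=25 → inactive
o2: d²=5 ≤ ρ²=25; F_rep = 7·(-2,-1)/5² = (-0.5600,-0.2800)
o3: d²=164 > ρ²=25 → inactive
F = F_att + ΣF_rep = (4.9400,-0.7800)
p' = p + 1/5·F = (-8.0120,-3.1560)

Fx=4.9400 Fy=-0.7800 x'=-8.0120 y'=-3.1560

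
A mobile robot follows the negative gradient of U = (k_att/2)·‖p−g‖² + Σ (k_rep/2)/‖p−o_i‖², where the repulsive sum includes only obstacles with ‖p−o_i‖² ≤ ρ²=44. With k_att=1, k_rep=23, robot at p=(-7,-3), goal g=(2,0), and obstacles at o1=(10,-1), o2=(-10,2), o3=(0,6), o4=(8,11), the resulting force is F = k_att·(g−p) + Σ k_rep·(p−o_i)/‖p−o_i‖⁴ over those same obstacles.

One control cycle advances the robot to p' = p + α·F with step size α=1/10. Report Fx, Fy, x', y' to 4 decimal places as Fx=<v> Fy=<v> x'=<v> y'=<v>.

F_att = 1·(g−p) = 1·(9,3) = (9.0000,3.0000)
o1: d²=293 > ρ²=44 → inactive
o2: d²=34 ≤ ρ²=44; F_rep = 23·(3,-5)/34² = (0.0597,-0.0995)
o3: d²=130 > ρ²=44 → inactive
o4: d²=421 > ρ²=44 → inactive
F = F_att + ΣF_rep = (9.0597,2.9005)
p' = p + 1/10·F = (-6.0940,-2.7099)

Fx=9.0597 Fy=2.9005 x'=-6.0940 y'=-2.7099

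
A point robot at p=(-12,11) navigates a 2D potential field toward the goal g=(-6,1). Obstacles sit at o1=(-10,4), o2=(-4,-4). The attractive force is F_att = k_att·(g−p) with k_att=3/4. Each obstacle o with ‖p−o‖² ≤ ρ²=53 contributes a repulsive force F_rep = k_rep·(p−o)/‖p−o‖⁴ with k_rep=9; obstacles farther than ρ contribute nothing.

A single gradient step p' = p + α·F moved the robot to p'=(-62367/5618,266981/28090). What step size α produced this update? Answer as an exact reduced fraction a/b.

α = 1/5

F_att = 3/4·(g−p) = 3/4·(6,-10) = (4.5000,-7.5000)
o1: d²=53 ≤ ρ²=53; F_rep = 9·(-2,7)/53² = (-0.0064,0.0224)
o2: d²=289 > ρ²=53 → inactive
F = F_att + ΣF_rep = (4.4936,-7.4776)
Δp = p'−p = (0.8987,-1.4955); α = Δx/Fx = (5049/5618) / (25245/5618) = 1/5
check: Δy/Fy = (-42009/28090) / (-42009/5618) = 1/5 ✓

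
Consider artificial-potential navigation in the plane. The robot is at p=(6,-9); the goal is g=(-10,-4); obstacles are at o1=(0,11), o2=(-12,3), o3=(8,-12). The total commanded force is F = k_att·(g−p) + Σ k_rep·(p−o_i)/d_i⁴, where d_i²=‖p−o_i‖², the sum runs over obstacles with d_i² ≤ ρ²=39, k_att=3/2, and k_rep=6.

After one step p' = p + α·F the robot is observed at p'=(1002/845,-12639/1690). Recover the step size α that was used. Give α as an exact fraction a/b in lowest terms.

α = 1/5

F_att = 3/2·(g−p) = 3/2·(-16,5) = (-24.0000,7.5000)
o1: d²=436 > ρ²=39 → inactive
o2: d²=468 > ρ²=39 → inactive
o3: d²=13 ≤ ρ²=39; F_rep = 6·(-2,3)/13² = (-0.0710,0.1065)
F = F_att + ΣF_rep = (-24.0710,7.6065)
Δp = p'−p = (-4.8142,1.5213); α = Δx/Fx = (-4068/845) / (-4068/169) = 1/5
check: Δy/Fy = (2571/1690) / (2571/338) = 1/5 ✓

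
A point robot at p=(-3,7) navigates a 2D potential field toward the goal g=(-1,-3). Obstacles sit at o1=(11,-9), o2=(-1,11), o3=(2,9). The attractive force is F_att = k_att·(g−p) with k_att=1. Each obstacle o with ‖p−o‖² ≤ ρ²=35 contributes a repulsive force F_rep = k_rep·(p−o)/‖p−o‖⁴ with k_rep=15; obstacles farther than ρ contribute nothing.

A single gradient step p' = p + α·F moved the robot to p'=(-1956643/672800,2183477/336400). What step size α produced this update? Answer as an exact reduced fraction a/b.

F_att = 1·(g−p) = 1·(2,-10) = (2.0000,-10.0000)
o1: d²=452 > ρ²=35 → inactive
o2: d²=20 ≤ ρ²=35; F_rep = 15·(-2,-4)/20² = (-0.0750,-0.1500)
o3: d²=29 ≤ ρ²=35; F_rep = 15·(-5,-2)/29² = (-0.0892,-0.0357)
F = F_att + ΣF_rep = (1.8358,-10.1857)
Δp = p'−p = (0.0918,-0.5093); α = Δx/Fx = (61757/672800) / (61757/33640) = 1/20
check: Δy/Fy = (-171323/336400) / (-171323/16820) = 1/20 ✓

α = 1/20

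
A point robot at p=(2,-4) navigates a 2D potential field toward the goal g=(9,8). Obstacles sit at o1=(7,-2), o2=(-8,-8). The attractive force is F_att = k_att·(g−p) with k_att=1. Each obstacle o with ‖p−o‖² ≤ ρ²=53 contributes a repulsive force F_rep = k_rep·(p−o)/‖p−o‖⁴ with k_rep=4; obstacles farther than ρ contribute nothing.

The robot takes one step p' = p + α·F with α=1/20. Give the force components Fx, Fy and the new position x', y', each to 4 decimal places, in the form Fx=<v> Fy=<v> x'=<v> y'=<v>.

Fx=6.9762 Fy=11.9905 x'=2.3488 y'=-3.4005

F_att = 1·(g−p) = 1·(7,12) = (7.0000,12.0000)
o1: d²=29 ≤ ρ²=53; F_rep = 4·(-5,-2)/29² = (-0.0238,-0.0095)
o2: d²=116 > ρ²=53 → inactive
F = F_att + ΣF_rep = (6.9762,11.9905)
p' = p + 1/20·F = (2.3488,-3.4005)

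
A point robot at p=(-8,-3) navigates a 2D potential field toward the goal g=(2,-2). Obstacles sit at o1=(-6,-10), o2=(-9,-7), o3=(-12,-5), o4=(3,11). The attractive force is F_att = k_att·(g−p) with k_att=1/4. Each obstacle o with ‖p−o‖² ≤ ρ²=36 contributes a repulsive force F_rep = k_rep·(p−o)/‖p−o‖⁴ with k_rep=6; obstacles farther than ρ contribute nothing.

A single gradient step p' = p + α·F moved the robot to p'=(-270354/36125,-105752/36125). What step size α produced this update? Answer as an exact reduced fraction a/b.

F_att = 1/4·(g−p) = 1/4·(10,1) = (2.5000,0.2500)
o1: d²=53 > ρ²=36 → inactive
o2: d²=17 ≤ ρ²=36; F_rep = 6·(1,4)/17² = (0.0208,0.0830)
o3: d²=20 ≤ ρ²=36; F_rep = 6·(4,2)/20² = (0.0600,0.0300)
o4: d²=317 > ρ²=36 → inactive
F = F_att + ΣF_rep = (2.5808,0.3630)
Δp = p'−p = (0.5162,0.0726); α = Δx/Fx = (18646/36125) / (18646/7225) = 1/5
check: Δy/Fy = (2623/36125) / (2623/7225) = 1/5 ✓

α = 1/5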